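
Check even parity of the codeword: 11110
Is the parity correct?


Number of 1s: 4

Yes, parity is correct (4 ones)


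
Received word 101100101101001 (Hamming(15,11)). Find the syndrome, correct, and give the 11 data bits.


Syndrome = 1: error at position 1

Data: 10011101001 (corrected bit 1)


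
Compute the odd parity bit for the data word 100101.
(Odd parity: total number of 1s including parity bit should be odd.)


Number of 1s in data: 3
Parity bit: 0

0


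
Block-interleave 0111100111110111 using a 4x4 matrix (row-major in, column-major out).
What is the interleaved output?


Matrix:
  0111
  1001
  1111
  0111
Read columns: 0110101110111111

0110101110111111


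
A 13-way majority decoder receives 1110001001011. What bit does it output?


Ones: 7 out of 13
Threshold: 7

1 (7/13 voted 1)


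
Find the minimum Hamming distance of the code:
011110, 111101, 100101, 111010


Comparing all pairs, minimum distance: 2
Can detect 1 errors, correct 0 errors

2


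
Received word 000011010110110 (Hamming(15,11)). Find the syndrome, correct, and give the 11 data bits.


Syndrome = 9: error at position 9

Data: 01101110110 (corrected bit 9)


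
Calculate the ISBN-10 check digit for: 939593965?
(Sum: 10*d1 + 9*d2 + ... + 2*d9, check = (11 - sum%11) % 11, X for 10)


Weighted sum: 357
357 mod 11 = 5

Check digit: 6


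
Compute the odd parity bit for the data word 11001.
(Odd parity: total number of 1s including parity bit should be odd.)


Number of 1s in data: 3
Parity bit: 0

0


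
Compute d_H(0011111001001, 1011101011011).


XOR: 1000010010010
Count of 1s: 4

4


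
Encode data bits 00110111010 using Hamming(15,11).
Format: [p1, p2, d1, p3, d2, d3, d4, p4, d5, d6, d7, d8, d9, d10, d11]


Parity bits: p1=0, p2=1, p3=0, p4=0

010001100111010


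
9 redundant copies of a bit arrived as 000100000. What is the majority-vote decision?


Ones: 1 out of 9
Threshold: 5

0 (1/9 voted 1)


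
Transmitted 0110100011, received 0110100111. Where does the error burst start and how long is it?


XOR: 0000000100

Burst at position 7, length 1


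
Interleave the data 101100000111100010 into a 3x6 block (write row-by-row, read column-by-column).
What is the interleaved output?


Matrix:
  101100
  000111
  100010
Read columns: 101000100110011010

101000100110011010


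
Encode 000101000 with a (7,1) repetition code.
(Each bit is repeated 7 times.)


Each bit -> 7 copies

000000000000000000000111111100000001111111000000000000000000000


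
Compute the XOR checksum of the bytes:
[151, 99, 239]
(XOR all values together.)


XOR chain: 151 ^ 99 ^ 239 = 27

27


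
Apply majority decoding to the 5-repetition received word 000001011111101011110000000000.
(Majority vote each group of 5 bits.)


Groups: 00000, 10111, 11101, 01111, 00000, 00000
Majority votes: 011100

011100


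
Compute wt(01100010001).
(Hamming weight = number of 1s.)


Counting 1s in 01100010001

4


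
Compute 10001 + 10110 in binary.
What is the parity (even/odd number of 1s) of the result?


10001 = 17
10110 = 22
Sum = 39 = 100111
1s count = 4

even parity (4 ones in 100111)


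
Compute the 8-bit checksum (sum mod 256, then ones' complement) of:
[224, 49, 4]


Sum = 277 mod 256 = 21
Complement = 234

234


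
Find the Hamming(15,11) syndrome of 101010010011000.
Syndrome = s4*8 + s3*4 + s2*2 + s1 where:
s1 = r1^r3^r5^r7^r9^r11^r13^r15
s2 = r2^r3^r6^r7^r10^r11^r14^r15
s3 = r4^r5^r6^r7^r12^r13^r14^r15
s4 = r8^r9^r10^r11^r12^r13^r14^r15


s1=0, s2=0, s3=0, s4=1

Syndrome = 8 (error at position 8)


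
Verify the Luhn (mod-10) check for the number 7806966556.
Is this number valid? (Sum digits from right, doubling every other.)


Luhn sum = 49
49 mod 10 = 9

Invalid (Luhn sum mod 10 = 9)


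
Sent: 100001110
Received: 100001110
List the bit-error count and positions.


XOR: 000000000

0 errors (received matches sent)


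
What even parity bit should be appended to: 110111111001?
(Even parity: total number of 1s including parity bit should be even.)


Number of 1s in data: 9
Parity bit: 1

1


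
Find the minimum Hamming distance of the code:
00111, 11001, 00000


Comparing all pairs, minimum distance: 3
Can detect 2 errors, correct 1 errors

3


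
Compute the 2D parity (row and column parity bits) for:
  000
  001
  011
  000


Row parities: 0100
Column parities: 010

Row P: 0100, Col P: 010, Corner: 1


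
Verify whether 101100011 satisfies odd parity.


Number of 1s: 5

Yes, parity is correct (5 ones)


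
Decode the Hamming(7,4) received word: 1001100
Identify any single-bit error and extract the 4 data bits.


Syndrome = 0: no error detected

Data: 0100 (no errors)


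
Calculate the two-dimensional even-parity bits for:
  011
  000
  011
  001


Row parities: 0001
Column parities: 001

Row P: 0001, Col P: 001, Corner: 1


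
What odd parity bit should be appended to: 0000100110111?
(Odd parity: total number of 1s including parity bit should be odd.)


Number of 1s in data: 6
Parity bit: 1

1


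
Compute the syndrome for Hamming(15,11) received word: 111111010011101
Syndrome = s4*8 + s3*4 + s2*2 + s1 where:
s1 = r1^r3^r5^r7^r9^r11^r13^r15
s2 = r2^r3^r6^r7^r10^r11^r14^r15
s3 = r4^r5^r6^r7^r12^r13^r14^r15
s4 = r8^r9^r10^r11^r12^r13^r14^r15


s1=0, s2=1, s3=0, s4=1

Syndrome = 10 (error at position 10)


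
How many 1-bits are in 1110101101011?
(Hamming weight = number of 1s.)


Counting 1s in 1110101101011

9


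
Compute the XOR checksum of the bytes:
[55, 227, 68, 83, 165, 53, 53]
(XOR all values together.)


XOR chain: 55 ^ 227 ^ 68 ^ 83 ^ 165 ^ 53 ^ 53 = 102

102


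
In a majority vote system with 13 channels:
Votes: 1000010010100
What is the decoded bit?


Ones: 4 out of 13
Threshold: 7

0 (4/13 voted 1)


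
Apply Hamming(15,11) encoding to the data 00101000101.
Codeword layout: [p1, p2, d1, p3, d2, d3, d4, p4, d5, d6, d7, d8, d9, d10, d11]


Parity bits: p1=1, p2=0, p3=1, p4=1

100101011000101


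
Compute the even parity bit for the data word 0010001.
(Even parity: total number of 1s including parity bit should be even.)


Number of 1s in data: 2
Parity bit: 0

0


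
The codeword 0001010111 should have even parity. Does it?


Number of 1s: 5

No, parity error (5 ones)


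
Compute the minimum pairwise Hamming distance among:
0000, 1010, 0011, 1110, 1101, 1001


Comparing all pairs, minimum distance: 1
Can detect 0 errors, correct 0 errors

1


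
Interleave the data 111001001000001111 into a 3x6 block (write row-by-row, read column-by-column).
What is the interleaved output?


Matrix:
  111001
  001000
  001111
Read columns: 100100111001001101

100100111001001101


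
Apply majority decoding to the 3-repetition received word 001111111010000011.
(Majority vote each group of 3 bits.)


Groups: 001, 111, 111, 010, 000, 011
Majority votes: 011001

011001


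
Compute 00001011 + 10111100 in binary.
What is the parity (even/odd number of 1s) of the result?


00001011 = 11
10111100 = 188
Sum = 199 = 11000111
1s count = 5

odd parity (5 ones in 11000111)


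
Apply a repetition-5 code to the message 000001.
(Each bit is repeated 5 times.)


Each bit -> 5 copies

000000000000000000000000011111


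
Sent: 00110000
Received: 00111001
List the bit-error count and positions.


XOR: 00001001

2 error(s) at position(s): 4, 7


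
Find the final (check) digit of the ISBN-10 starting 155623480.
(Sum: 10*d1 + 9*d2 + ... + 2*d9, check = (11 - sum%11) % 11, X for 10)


Weighted sum: 204
204 mod 11 = 6

Check digit: 5


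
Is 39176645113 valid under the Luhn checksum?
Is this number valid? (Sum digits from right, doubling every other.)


Luhn sum = 38
38 mod 10 = 8

Invalid (Luhn sum mod 10 = 8)


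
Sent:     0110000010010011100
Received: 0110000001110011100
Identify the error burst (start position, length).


XOR: 0000000011100000000

Burst at position 8, length 3


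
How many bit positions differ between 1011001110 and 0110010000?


XOR: 1101011110
Count of 1s: 7

7


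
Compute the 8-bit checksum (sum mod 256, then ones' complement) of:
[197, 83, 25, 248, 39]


Sum = 592 mod 256 = 80
Complement = 175

175


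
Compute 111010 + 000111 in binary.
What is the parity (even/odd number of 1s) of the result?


111010 = 58
000111 = 7
Sum = 65 = 1000001
1s count = 2

even parity (2 ones in 1000001)


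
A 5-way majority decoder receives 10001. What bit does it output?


Ones: 2 out of 5
Threshold: 3

0 (2/5 voted 1)


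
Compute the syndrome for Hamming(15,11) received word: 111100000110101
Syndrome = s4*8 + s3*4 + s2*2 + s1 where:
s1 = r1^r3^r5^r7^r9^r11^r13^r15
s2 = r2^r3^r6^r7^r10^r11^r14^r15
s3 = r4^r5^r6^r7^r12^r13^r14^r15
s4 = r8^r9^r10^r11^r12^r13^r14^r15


s1=1, s2=1, s3=1, s4=0

Syndrome = 7 (error at position 7)


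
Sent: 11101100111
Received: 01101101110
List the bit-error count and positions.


XOR: 10000001001

3 error(s) at position(s): 0, 7, 10


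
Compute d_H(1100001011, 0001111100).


XOR: 1101110111
Count of 1s: 8

8


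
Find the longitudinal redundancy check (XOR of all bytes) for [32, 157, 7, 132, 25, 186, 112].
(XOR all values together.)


XOR chain: 32 ^ 157 ^ 7 ^ 132 ^ 25 ^ 186 ^ 112 = 237

237


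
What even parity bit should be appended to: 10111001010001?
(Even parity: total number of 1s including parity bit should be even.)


Number of 1s in data: 7
Parity bit: 1

1


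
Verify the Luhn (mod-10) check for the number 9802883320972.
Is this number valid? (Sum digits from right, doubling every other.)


Luhn sum = 62
62 mod 10 = 2

Invalid (Luhn sum mod 10 = 2)


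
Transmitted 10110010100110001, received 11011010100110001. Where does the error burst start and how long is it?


XOR: 01101000000000000

Burst at position 1, length 4


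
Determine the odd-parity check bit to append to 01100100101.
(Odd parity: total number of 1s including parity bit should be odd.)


Number of 1s in data: 5
Parity bit: 0

0


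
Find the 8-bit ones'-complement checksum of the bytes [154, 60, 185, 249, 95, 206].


Sum = 949 mod 256 = 181
Complement = 74

74


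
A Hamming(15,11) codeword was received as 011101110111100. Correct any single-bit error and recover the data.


Syndrome = 12: error at position 12

Data: 10110110100 (corrected bit 12)


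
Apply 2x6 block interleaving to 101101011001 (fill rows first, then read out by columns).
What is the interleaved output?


Matrix:
  101101
  011001
Read columns: 100111100011

100111100011


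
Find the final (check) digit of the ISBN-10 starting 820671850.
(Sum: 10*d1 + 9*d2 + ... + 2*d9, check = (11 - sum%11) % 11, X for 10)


Weighted sum: 234
234 mod 11 = 3

Check digit: 8


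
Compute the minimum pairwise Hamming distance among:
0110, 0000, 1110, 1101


Comparing all pairs, minimum distance: 1
Can detect 0 errors, correct 0 errors

1


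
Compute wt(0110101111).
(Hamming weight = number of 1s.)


Counting 1s in 0110101111

7


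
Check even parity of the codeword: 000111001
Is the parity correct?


Number of 1s: 4

Yes, parity is correct (4 ones)


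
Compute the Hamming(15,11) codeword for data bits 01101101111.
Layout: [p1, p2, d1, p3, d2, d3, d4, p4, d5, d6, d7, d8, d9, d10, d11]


Parity bits: p1=0, p2=0, p3=0, p4=0

000011001101111


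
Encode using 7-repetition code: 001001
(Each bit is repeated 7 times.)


Each bit -> 7 copies

000000000000001111111000000000000001111111


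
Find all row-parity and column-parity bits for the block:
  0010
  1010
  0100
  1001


Row parities: 1010
Column parities: 0101

Row P: 1010, Col P: 0101, Corner: 0


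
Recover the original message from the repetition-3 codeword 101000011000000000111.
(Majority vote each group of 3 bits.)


Groups: 101, 000, 011, 000, 000, 000, 111
Majority votes: 1010001

1010001


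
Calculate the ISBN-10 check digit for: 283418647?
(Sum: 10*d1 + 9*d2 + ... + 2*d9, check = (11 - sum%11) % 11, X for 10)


Weighted sum: 240
240 mod 11 = 9

Check digit: 2


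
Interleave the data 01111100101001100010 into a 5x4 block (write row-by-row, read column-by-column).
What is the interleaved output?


Matrix:
  0111
  1100
  1010
  0110
  0010
Read columns: 01100110101011110000

01100110101011110000


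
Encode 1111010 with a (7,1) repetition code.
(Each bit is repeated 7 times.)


Each bit -> 7 copies

1111111111111111111111111111000000011111110000000


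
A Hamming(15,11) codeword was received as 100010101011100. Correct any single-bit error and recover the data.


Syndrome = 0: no error detected

Data: 01011011100 (no errors)


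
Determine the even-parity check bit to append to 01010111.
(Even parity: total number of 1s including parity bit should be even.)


Number of 1s in data: 5
Parity bit: 1

1


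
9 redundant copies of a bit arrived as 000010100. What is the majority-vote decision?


Ones: 2 out of 9
Threshold: 5

0 (2/9 voted 1)


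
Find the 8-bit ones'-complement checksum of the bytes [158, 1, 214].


Sum = 373 mod 256 = 117
Complement = 138

138


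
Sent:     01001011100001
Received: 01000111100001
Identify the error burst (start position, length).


XOR: 00001100000000

Burst at position 4, length 2


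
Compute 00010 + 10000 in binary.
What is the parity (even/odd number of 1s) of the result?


00010 = 2
10000 = 16
Sum = 18 = 10010
1s count = 2

even parity (2 ones in 10010)


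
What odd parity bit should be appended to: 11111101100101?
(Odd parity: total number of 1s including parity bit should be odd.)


Number of 1s in data: 10
Parity bit: 1

1


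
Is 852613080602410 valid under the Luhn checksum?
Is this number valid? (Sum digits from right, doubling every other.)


Luhn sum = 41
41 mod 10 = 1

Invalid (Luhn sum mod 10 = 1)


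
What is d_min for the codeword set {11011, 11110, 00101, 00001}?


Comparing all pairs, minimum distance: 1
Can detect 0 errors, correct 0 errors

1


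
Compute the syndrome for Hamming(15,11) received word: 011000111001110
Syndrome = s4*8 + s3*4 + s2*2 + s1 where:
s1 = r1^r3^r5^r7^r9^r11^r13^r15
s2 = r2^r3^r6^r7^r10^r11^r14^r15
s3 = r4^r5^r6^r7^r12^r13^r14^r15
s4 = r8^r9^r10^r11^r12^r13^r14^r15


s1=0, s2=0, s3=0, s4=1

Syndrome = 8 (error at position 8)


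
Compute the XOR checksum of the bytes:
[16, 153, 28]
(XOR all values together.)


XOR chain: 16 ^ 153 ^ 28 = 149

149


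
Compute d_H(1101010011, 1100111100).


XOR: 0001101111
Count of 1s: 6

6


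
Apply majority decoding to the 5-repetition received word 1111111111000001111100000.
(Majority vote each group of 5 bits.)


Groups: 11111, 11111, 00000, 11111, 00000
Majority votes: 11010

11010


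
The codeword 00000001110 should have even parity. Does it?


Number of 1s: 3

No, parity error (3 ones)


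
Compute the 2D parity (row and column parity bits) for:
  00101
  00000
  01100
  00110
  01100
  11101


Row parities: 000000
Column parities: 11110

Row P: 000000, Col P: 11110, Corner: 0


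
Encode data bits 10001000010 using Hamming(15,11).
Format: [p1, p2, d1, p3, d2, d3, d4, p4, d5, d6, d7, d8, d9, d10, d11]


Parity bits: p1=0, p2=0, p3=1, p4=0

001100001000010


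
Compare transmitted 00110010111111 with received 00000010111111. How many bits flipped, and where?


XOR: 00110000000000

2 error(s) at position(s): 2, 3


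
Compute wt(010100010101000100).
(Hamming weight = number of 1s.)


Counting 1s in 010100010101000100

6


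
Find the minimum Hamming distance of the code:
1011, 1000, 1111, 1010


Comparing all pairs, minimum distance: 1
Can detect 0 errors, correct 0 errors

1


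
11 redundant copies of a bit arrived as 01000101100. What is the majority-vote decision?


Ones: 4 out of 11
Threshold: 6

0 (4/11 voted 1)


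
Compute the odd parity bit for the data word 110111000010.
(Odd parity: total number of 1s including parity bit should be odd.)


Number of 1s in data: 6
Parity bit: 1

1


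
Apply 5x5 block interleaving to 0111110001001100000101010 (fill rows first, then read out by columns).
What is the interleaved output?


Matrix:
  01111
  10001
  00110
  00001
  01010
Read columns: 0100010001101001010111010

0100010001101001010111010


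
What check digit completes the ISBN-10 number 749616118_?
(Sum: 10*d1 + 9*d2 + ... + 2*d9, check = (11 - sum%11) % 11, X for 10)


Weighted sum: 279
279 mod 11 = 4

Check digit: 7


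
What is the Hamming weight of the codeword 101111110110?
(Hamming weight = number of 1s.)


Counting 1s in 101111110110

9


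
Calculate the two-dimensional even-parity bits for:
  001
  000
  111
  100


Row parities: 1011
Column parities: 010

Row P: 1011, Col P: 010, Corner: 1


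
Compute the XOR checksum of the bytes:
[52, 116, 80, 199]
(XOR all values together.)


XOR chain: 52 ^ 116 ^ 80 ^ 199 = 215

215


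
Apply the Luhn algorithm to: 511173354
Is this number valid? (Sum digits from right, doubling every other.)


Luhn sum = 31
31 mod 10 = 1

Invalid (Luhn sum mod 10 = 1)


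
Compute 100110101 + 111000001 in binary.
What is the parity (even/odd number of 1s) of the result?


100110101 = 309
111000001 = 449
Sum = 758 = 1011110110
1s count = 7

odd parity (7 ones in 1011110110)


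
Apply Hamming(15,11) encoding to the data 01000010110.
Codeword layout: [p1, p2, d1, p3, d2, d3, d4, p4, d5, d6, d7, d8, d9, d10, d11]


Parity bits: p1=1, p2=0, p3=1, p4=1

100110010010110


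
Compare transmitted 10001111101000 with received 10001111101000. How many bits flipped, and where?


XOR: 00000000000000

0 errors (received matches sent)


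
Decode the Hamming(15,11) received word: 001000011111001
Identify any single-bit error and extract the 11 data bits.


Syndrome = 0: no error detected

Data: 10001111001 (no errors)


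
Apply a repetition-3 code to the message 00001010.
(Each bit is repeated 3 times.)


Each bit -> 3 copies

000000000000111000111000


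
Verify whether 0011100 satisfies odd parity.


Number of 1s: 3

Yes, parity is correct (3 ones)


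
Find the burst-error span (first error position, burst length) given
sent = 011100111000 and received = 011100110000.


XOR: 000000001000

Burst at position 8, length 1


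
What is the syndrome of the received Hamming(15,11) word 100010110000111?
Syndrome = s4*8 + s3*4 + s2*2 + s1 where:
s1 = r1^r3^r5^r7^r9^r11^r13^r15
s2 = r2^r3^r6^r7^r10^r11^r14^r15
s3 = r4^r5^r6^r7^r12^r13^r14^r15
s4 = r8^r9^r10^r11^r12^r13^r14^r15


s1=1, s2=1, s3=1, s4=0

Syndrome = 7 (error at position 7)


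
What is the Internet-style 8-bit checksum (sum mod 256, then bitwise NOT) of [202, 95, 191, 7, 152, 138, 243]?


Sum = 1028 mod 256 = 4
Complement = 251

251


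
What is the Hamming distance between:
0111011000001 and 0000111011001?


XOR: 0111100011000
Count of 1s: 6

6


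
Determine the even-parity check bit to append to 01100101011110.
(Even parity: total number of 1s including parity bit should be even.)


Number of 1s in data: 8
Parity bit: 0

0


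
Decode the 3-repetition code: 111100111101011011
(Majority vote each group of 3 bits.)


Groups: 111, 100, 111, 101, 011, 011
Majority votes: 101111

101111


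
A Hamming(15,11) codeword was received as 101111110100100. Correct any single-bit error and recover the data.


Syndrome = 13: error at position 13

Data: 11110100000 (corrected bit 13)


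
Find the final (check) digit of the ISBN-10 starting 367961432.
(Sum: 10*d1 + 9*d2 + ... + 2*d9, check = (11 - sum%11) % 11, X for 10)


Weighted sum: 273
273 mod 11 = 9

Check digit: 2


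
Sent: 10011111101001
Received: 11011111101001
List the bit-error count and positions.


XOR: 01000000000000

1 error(s) at position(s): 1


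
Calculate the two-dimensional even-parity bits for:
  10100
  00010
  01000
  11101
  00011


Row parities: 01100
Column parities: 00000

Row P: 01100, Col P: 00000, Corner: 0


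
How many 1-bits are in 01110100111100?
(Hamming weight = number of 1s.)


Counting 1s in 01110100111100

8


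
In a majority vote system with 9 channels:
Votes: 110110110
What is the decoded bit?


Ones: 6 out of 9
Threshold: 5

1 (6/9 voted 1)


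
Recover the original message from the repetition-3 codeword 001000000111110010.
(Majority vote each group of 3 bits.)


Groups: 001, 000, 000, 111, 110, 010
Majority votes: 000110

000110


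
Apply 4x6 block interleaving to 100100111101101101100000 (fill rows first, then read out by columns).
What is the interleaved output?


Matrix:
  100100
  111101
  101101
  100000
Read columns: 111101000110111000000110

111101000110111000000110


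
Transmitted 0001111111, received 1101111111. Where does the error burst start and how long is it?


XOR: 1100000000

Burst at position 0, length 2


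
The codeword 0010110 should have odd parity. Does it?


Number of 1s: 3

Yes, parity is correct (3 ones)


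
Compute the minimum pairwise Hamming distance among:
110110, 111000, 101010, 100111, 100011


Comparing all pairs, minimum distance: 1
Can detect 0 errors, correct 0 errors

1


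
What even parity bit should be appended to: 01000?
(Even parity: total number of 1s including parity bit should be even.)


Number of 1s in data: 1
Parity bit: 1

1


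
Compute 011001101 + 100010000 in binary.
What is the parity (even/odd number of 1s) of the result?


011001101 = 205
100010000 = 272
Sum = 477 = 111011101
1s count = 7

odd parity (7 ones in 111011101)


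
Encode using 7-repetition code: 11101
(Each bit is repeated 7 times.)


Each bit -> 7 copies

11111111111111111111100000001111111


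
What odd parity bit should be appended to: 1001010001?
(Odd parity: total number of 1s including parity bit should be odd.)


Number of 1s in data: 4
Parity bit: 1

1


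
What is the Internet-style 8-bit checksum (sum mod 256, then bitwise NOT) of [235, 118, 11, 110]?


Sum = 474 mod 256 = 218
Complement = 37

37


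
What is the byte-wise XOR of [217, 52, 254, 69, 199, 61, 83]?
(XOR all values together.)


XOR chain: 217 ^ 52 ^ 254 ^ 69 ^ 199 ^ 61 ^ 83 = 255

255


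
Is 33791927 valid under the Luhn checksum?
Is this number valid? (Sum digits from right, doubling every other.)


Luhn sum = 45
45 mod 10 = 5

Invalid (Luhn sum mod 10 = 5)


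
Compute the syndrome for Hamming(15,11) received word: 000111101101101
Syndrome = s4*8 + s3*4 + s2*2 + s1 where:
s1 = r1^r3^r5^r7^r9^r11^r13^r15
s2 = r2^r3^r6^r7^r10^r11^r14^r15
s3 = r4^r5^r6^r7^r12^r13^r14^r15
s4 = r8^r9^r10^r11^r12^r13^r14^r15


s1=1, s2=0, s3=1, s4=1

Syndrome = 13 (error at position 13)


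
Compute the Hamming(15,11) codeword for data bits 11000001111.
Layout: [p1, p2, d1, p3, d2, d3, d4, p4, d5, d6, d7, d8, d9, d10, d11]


Parity bits: p1=0, p2=1, p3=1, p4=0

011110000001111


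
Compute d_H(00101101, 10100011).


XOR: 10001110
Count of 1s: 4

4


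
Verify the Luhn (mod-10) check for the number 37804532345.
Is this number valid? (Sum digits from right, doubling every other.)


Luhn sum = 44
44 mod 10 = 4

Invalid (Luhn sum mod 10 = 4)


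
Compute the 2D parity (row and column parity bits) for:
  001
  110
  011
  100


Row parities: 1001
Column parities: 000

Row P: 1001, Col P: 000, Corner: 0


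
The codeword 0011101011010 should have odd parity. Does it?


Number of 1s: 7

Yes, parity is correct (7 ones)


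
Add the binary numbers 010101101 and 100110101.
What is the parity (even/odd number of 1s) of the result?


010101101 = 173
100110101 = 309
Sum = 482 = 111100010
1s count = 5

odd parity (5 ones in 111100010)


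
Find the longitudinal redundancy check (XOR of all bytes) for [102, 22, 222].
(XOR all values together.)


XOR chain: 102 ^ 22 ^ 222 = 174

174


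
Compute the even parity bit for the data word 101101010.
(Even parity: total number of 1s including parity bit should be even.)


Number of 1s in data: 5
Parity bit: 1

1


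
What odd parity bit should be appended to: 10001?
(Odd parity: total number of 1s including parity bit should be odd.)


Number of 1s in data: 2
Parity bit: 1

1


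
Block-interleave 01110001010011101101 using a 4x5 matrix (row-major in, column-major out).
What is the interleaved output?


Matrix:
  01110
  00101
  00111
  01101
Read columns: 00001001111110100111

00001001111110100111


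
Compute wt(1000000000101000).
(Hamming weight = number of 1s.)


Counting 1s in 1000000000101000

3


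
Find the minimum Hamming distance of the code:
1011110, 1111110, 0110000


Comparing all pairs, minimum distance: 1
Can detect 0 errors, correct 0 errors

1


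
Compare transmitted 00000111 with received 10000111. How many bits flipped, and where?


XOR: 10000000

1 error(s) at position(s): 0


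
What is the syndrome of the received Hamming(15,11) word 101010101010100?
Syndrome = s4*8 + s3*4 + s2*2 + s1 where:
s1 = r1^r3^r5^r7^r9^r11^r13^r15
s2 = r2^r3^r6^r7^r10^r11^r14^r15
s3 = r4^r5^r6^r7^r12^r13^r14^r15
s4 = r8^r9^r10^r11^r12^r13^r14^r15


s1=1, s2=1, s3=1, s4=1

Syndrome = 15 (error at position 15)


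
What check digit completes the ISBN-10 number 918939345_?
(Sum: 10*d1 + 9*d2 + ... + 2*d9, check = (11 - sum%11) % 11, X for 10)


Weighted sum: 323
323 mod 11 = 4

Check digit: 7


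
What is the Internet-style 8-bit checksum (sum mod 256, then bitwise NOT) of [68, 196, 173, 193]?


Sum = 630 mod 256 = 118
Complement = 137

137


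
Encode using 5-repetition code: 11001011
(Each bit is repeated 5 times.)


Each bit -> 5 copies

1111111111000000000011111000001111111111


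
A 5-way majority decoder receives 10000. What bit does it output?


Ones: 1 out of 5
Threshold: 3

0 (1/5 voted 1)


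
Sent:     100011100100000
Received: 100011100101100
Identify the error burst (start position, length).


XOR: 000000000001100

Burst at position 11, length 2


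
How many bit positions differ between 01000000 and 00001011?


XOR: 01001011
Count of 1s: 4

4


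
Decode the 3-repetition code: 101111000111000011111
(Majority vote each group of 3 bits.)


Groups: 101, 111, 000, 111, 000, 011, 111
Majority votes: 1101011

1101011


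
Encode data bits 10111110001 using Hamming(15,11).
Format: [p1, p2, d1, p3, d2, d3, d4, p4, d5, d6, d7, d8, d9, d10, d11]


Parity bits: p1=1, p2=0, p3=1, p4=0

101101101110001


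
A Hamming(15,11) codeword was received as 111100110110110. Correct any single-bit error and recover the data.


Syndrome = 9: error at position 9

Data: 10011110110 (corrected bit 9)


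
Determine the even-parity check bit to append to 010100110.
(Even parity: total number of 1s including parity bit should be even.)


Number of 1s in data: 4
Parity bit: 0

0


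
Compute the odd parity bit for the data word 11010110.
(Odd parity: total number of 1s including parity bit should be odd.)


Number of 1s in data: 5
Parity bit: 0

0


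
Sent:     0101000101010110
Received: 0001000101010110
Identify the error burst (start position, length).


XOR: 0100000000000000

Burst at position 1, length 1


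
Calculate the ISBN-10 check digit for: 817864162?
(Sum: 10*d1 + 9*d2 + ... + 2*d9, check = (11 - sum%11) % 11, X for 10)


Weighted sum: 283
283 mod 11 = 8

Check digit: 3


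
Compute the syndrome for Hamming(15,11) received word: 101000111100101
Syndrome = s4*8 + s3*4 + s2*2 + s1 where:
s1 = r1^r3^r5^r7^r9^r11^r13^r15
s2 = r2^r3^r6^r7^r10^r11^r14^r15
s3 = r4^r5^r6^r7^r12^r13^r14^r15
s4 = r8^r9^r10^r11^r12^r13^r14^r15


s1=0, s2=0, s3=1, s4=1

Syndrome = 12 (error at position 12)


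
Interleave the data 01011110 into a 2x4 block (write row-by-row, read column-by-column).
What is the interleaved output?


Matrix:
  0101
  1110
Read columns: 01110110

01110110


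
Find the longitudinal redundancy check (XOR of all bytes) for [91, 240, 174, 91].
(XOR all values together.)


XOR chain: 91 ^ 240 ^ 174 ^ 91 = 94

94


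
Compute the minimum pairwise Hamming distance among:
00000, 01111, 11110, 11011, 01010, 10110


Comparing all pairs, minimum distance: 1
Can detect 0 errors, correct 0 errors

1


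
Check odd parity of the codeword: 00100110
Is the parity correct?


Number of 1s: 3

Yes, parity is correct (3 ones)


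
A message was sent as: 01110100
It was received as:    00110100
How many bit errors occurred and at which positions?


XOR: 01000000

1 error(s) at position(s): 1


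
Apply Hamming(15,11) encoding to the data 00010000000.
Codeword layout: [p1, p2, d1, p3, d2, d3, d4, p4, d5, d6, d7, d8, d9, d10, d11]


Parity bits: p1=1, p2=1, p3=1, p4=0

110100100000000


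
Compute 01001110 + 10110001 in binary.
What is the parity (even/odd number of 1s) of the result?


01001110 = 78
10110001 = 177
Sum = 255 = 11111111
1s count = 8

even parity (8 ones in 11111111)


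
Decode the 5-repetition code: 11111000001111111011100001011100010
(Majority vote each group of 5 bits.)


Groups: 11111, 00000, 11111, 11011, 10000, 10111, 00010
Majority votes: 1011010

1011010


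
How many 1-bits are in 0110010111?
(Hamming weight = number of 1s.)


Counting 1s in 0110010111

6


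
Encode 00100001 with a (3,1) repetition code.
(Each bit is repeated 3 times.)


Each bit -> 3 copies

000000111000000000000111


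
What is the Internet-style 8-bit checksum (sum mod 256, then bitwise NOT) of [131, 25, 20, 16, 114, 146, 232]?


Sum = 684 mod 256 = 172
Complement = 83

83


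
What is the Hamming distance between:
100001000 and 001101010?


XOR: 101100010
Count of 1s: 4

4


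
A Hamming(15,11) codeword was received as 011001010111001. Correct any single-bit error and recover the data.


Syndrome = 13: error at position 13

Data: 10100111101 (corrected bit 13)


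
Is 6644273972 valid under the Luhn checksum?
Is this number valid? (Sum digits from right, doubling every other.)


Luhn sum = 54
54 mod 10 = 4

Invalid (Luhn sum mod 10 = 4)


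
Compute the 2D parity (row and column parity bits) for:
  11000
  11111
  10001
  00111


Row parities: 0101
Column parities: 10001

Row P: 0101, Col P: 10001, Corner: 0


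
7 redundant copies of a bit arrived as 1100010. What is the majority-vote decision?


Ones: 3 out of 7
Threshold: 4

0 (3/7 voted 1)


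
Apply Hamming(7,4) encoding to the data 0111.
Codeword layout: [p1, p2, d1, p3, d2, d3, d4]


Parity bits: p1=0, p2=0, p3=1

0001111


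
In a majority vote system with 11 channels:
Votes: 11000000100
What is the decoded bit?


Ones: 3 out of 11
Threshold: 6

0 (3/11 voted 1)


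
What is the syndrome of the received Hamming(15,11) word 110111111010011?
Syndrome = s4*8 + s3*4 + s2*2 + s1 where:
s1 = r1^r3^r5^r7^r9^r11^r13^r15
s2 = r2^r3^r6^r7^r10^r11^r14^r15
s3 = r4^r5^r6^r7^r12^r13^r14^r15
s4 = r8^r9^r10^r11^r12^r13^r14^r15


s1=0, s2=0, s3=0, s4=1

Syndrome = 8 (error at position 8)


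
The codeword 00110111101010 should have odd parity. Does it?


Number of 1s: 8

No, parity error (8 ones)


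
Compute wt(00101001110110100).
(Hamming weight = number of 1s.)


Counting 1s in 00101001110110100

8


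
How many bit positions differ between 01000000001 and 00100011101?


XOR: 01100011100
Count of 1s: 5

5


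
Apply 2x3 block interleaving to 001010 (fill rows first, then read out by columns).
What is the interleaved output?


Matrix:
  001
  010
Read columns: 000110

000110


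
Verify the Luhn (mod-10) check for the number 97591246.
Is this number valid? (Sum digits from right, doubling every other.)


Luhn sum = 44
44 mod 10 = 4

Invalid (Luhn sum mod 10 = 4)


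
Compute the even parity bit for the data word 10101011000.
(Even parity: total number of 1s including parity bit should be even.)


Number of 1s in data: 5
Parity bit: 1

1


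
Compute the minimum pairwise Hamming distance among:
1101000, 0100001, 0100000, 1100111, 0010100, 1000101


Comparing all pairs, minimum distance: 1
Can detect 0 errors, correct 0 errors

1


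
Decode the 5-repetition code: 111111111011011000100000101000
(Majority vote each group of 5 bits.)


Groups: 11111, 11110, 11011, 00010, 00001, 01000
Majority votes: 111000

111000


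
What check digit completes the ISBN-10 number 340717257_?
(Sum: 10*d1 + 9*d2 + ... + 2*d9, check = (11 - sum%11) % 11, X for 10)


Weighted sum: 193
193 mod 11 = 6

Check digit: 5


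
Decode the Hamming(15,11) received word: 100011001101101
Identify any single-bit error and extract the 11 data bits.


Syndrome = 15: error at position 15

Data: 01101101100 (corrected bit 15)


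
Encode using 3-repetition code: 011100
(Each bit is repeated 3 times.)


Each bit -> 3 copies

000111111111000000


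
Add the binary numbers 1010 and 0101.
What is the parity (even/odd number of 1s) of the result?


1010 = 10
0101 = 5
Sum = 15 = 1111
1s count = 4

even parity (4 ones in 1111)


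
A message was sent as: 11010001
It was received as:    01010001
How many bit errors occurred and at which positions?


XOR: 10000000

1 error(s) at position(s): 0


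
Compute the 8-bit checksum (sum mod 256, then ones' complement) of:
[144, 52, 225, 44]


Sum = 465 mod 256 = 209
Complement = 46

46


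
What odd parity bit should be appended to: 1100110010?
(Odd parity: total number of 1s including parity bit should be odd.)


Number of 1s in data: 5
Parity bit: 0

0


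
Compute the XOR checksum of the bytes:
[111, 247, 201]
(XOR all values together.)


XOR chain: 111 ^ 247 ^ 201 = 81

81


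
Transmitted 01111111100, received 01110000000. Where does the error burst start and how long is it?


XOR: 00001111100

Burst at position 4, length 5


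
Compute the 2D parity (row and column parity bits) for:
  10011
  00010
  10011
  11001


Row parities: 1111
Column parities: 11011

Row P: 1111, Col P: 11011, Corner: 0


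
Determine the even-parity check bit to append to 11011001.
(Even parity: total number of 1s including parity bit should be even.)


Number of 1s in data: 5
Parity bit: 1

1


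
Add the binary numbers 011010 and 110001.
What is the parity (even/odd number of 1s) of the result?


011010 = 26
110001 = 49
Sum = 75 = 1001011
1s count = 4

even parity (4 ones in 1001011)


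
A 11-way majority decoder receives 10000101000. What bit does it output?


Ones: 3 out of 11
Threshold: 6

0 (3/11 voted 1)


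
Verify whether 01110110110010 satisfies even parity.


Number of 1s: 8

Yes, parity is correct (8 ones)


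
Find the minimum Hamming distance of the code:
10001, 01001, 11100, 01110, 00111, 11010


Comparing all pairs, minimum distance: 2
Can detect 1 errors, correct 0 errors

2


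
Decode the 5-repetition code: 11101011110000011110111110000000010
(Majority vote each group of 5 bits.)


Groups: 11101, 01111, 00000, 11110, 11111, 00000, 00010
Majority votes: 1101100

1101100


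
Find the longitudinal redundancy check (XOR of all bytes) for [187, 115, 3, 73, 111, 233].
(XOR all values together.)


XOR chain: 187 ^ 115 ^ 3 ^ 73 ^ 111 ^ 233 = 4

4


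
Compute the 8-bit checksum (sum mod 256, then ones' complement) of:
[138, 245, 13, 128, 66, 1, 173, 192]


Sum = 956 mod 256 = 188
Complement = 67

67


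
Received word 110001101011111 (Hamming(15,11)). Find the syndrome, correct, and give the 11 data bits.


Syndrome = 0: no error detected

Data: 00111011111 (no errors)


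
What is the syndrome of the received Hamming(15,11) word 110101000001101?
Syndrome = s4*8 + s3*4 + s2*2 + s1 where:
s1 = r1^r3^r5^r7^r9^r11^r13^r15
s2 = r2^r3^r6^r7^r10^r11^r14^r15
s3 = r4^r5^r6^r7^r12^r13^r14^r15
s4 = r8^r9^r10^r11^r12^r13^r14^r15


s1=1, s2=1, s3=1, s4=1

Syndrome = 15 (error at position 15)


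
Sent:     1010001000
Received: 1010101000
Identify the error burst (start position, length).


XOR: 0000100000

Burst at position 4, length 1


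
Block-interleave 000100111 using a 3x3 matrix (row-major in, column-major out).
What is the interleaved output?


Matrix:
  000
  100
  111
Read columns: 011001001

011001001


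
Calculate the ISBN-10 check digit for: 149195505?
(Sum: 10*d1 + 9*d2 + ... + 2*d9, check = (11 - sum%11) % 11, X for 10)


Weighted sum: 234
234 mod 11 = 3

Check digit: 8


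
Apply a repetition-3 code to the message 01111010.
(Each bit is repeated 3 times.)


Each bit -> 3 copies

000111111111111000111000


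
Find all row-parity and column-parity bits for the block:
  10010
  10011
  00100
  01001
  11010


Row parities: 01101
Column parities: 10110

Row P: 01101, Col P: 10110, Corner: 1


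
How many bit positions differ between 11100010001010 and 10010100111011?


XOR: 01110110110001
Count of 1s: 8

8


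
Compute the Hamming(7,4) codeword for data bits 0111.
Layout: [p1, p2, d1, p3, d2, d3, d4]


Parity bits: p1=0, p2=0, p3=1

0001111


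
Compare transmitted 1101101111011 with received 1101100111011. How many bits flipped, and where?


XOR: 0000001000000

1 error(s) at position(s): 6


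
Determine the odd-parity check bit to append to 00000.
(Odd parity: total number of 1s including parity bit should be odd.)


Number of 1s in data: 0
Parity bit: 1

1


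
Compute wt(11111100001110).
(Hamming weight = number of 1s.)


Counting 1s in 11111100001110

9


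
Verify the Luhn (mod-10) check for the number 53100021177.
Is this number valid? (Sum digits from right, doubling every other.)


Luhn sum = 29
29 mod 10 = 9

Invalid (Luhn sum mod 10 = 9)


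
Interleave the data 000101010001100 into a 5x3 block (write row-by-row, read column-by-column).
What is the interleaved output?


Matrix:
  000
  101
  010
  001
  100
Read columns: 010010010001010

010010010001010


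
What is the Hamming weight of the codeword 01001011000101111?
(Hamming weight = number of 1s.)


Counting 1s in 01001011000101111

9


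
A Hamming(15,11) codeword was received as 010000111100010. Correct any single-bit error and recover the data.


Syndrome = 0: no error detected

Data: 00011100010 (no errors)


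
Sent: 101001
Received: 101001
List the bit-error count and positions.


XOR: 000000

0 errors (received matches sent)


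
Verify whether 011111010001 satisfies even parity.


Number of 1s: 7

No, parity error (7 ones)


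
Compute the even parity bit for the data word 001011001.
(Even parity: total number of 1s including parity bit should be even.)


Number of 1s in data: 4
Parity bit: 0

0


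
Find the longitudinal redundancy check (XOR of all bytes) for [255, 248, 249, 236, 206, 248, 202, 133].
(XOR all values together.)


XOR chain: 255 ^ 248 ^ 249 ^ 236 ^ 206 ^ 248 ^ 202 ^ 133 = 107

107


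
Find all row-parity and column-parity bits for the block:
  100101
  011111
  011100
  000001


Row parities: 1111
Column parities: 100111

Row P: 1111, Col P: 100111, Corner: 0


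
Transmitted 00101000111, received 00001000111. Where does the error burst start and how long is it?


XOR: 00100000000

Burst at position 2, length 1


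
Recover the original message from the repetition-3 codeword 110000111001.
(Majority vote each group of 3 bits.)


Groups: 110, 000, 111, 001
Majority votes: 1010

1010
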